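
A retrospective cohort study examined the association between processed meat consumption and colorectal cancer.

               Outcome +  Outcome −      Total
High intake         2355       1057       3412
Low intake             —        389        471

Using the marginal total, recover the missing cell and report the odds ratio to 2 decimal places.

10.57

The missing cell is in the unexposed row: 471 − 389 = 82.
So a = 2355, b = 1057, c = 82, d = 389.
OR = (a·d)/(b·c) = (2355 × 389) / (1057 × 82) = 916095 / 86674 = 10.56943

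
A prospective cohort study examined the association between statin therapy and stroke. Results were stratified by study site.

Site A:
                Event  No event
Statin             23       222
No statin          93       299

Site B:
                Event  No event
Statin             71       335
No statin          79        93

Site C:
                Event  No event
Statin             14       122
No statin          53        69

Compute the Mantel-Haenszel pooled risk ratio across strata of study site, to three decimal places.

0.352

RR_MH = Σ(aᵢ·n₀ᵢ/nᵢ) / Σ(cᵢ·n₁ᵢ/nᵢ), with n₁ᵢ = aᵢ+bᵢ (exposed), n₀ᵢ = cᵢ+dᵢ (unexposed), nᵢ = n₁ᵢ+n₀ᵢ.
Stratum 1 (Site A): n₁ = 245, n₀ = 392, n = 637; a·n₀/n = 23·392/637 = 14.1538; c·n₁/n = 93·245/637 = 35.7692
Stratum 2 (Site B): n₁ = 406, n₀ = 172, n = 578; a·n₀/n = 71·172/578 = 21.1280; c·n₁/n = 79·406/578 = 55.4913
Stratum 3 (Site C): n₁ = 136, n₀ = 122, n = 258; a·n₀/n = 14·122/258 = 6.6202; c·n₁/n = 53·136/258 = 27.9380
RR_MH = (14.1538 + 21.1280 + 6.6202) / (35.7692 + 55.4913 + 27.9380) = 41.9020 / 119.1986 = 0.35153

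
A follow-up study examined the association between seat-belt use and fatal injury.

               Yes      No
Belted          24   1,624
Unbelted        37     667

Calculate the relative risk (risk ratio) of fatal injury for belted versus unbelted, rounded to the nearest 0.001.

0.277

Cells: a = 24, b = 1624, c = 37, d = 667.
Risk in exposed = 24/1648 = 0.01456; risk in unexposed = 37/704 = 0.05256.
RR = 0.01456 / 0.05256 = 0.27709
The risk is 72% lower among the exposed than among the unexposed.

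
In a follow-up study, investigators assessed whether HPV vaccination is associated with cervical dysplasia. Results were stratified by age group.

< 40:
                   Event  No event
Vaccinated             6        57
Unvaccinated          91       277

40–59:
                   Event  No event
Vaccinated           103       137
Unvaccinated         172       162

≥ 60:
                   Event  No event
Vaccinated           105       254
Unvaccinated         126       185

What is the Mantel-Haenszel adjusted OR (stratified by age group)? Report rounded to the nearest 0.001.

OR_MH = Σ(aᵢdᵢ/nᵢ) / Σ(bᵢcᵢ/nᵢ), where nᵢ is the stratum total.
Stratum 1 (< 40): n = 431; a·d/n = 6·277/431 = 3.8561; b·c/n = 57·91/431 = 12.0348
Stratum 2 (40–59): n = 574; a·d/n = 103·162/574 = 29.0697; b·c/n = 137·172/574 = 41.0523
Stratum 3 (≥ 60): n = 670; a·d/n = 105·185/670 = 28.9925; b·c/n = 254·126/670 = 47.7672
OR_MH = (3.8561 + 29.0697 + 28.9925) / (12.0348 + 41.0523 + 47.7672) = 61.9184 / 100.8542 = 0.61394

0.614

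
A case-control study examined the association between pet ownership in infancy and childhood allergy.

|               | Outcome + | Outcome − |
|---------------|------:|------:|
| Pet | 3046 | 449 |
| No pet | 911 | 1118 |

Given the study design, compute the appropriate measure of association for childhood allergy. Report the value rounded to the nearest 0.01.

8.33

Cells: a = 3046, b = 449, c = 911, d = 1118.
This is a case-control study: participants were sampled on outcome status, so risks in the source population cannot be estimated directly — relative risk is not valid here. The odds ratio is the appropriate measure.
OR = (a·d)/(b·c) = (3046 × 1118) / (449 × 911) = 3405428 / 409039 = 8.32544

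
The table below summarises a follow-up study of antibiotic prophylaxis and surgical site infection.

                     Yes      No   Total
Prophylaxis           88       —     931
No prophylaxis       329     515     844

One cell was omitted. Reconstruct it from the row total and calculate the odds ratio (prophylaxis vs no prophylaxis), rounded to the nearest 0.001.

0.163

The missing cell is in the exposed row: 931 − 88 = 843.
So a = 88, b = 843, c = 329, d = 515.
OR = (a·d)/(b·c) = (88 × 515) / (843 × 329) = 45320 / 277347 = 0.16341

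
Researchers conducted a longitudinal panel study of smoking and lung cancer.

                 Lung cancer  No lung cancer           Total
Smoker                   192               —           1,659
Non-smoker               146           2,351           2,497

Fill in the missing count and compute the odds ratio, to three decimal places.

The missing cell is in the exposed row: 1659 − 192 = 1467.
So a = 192, b = 1467, c = 146, d = 2351.
OR = (a·d)/(b·c) = (192 × 2351) / (1467 × 146) = 451392 / 214182 = 2.10752

2.108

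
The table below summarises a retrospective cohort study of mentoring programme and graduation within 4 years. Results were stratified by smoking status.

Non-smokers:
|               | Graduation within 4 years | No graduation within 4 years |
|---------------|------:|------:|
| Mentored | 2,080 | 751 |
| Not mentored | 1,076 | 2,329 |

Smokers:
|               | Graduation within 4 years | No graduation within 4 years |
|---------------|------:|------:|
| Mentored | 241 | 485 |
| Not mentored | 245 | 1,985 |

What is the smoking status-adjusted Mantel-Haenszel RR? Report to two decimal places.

RR_MH = Σ(aᵢ·n₀ᵢ/nᵢ) / Σ(cᵢ·n₁ᵢ/nᵢ), with n₁ᵢ = aᵢ+bᵢ (exposed), n₀ᵢ = cᵢ+dᵢ (unexposed), nᵢ = n₁ᵢ+n₀ᵢ.
Stratum 1 (Non-smokers): n₁ = 2831, n₀ = 3405, n = 6236; a·n₀/n = 2080·3405/6236 = 1135.7280; c·n₁/n = 1076·2831/6236 = 488.4792
Stratum 2 (Smokers): n₁ = 726, n₀ = 2230, n = 2956; a·n₀/n = 241·2230/2956 = 181.8099; c·n₁/n = 245·726/2956 = 60.1725
RR_MH = (1135.7280 + 181.8099) / (488.4792 + 60.1725) = 1317.5379 / 548.6517 = 2.40141

2.40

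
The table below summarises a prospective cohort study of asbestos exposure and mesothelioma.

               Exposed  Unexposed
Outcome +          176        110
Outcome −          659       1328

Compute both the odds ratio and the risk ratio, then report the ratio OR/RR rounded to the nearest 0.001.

1.170

Reading the table with exposure as columns: a = 176 (Exposed, case), b = 659 (Exposed, non-case), c = 110 (Unexposed, case), d = 1328.
OR = (176·1328)/(659·110) = 233728/72490 = 3.22428
Risk in exposed = 176/835 = 0.21078; risk in unexposed = 110/1438 = 0.07650; RR = 2.75545
OR/RR = 3.22428 / 2.75545 = 1.17015
The outcome is not rare, so the OR lies further from 1 than the RR.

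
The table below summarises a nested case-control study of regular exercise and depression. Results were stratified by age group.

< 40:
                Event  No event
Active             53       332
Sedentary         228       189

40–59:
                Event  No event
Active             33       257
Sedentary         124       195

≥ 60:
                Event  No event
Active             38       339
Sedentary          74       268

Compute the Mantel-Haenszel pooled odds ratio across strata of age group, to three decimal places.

OR_MH = Σ(aᵢdᵢ/nᵢ) / Σ(bᵢcᵢ/nᵢ), where nᵢ is the stratum total.
Stratum 1 (< 40): n = 802; a·d/n = 53·189/802 = 12.4900; b·c/n = 332·228/802 = 94.3840
Stratum 2 (40–59): n = 609; a·d/n = 33·195/609 = 10.5665; b·c/n = 257·124/609 = 52.3284
Stratum 3 (≥ 60): n = 719; a·d/n = 38·268/719 = 14.1641; b·c/n = 339·74/719 = 34.8901
OR_MH = (12.4900 + 10.5665 + 14.1641) / (94.3840 + 52.3284 + 34.8901) = 37.2206 / 181.6026 = 0.20496

0.205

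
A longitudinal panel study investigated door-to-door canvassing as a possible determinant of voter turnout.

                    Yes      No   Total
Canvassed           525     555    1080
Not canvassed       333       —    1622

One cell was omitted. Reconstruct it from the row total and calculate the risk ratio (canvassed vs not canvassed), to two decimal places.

The missing cell is in the unexposed row: 1622 − 333 = 1289.
So a = 525, b = 555, c = 333, d = 1289.
RR = [a/(a+b)] / [c/(c+d)] = (525/1080) / (333/1622) = 0.48611/0.20530 = 2.36778

2.37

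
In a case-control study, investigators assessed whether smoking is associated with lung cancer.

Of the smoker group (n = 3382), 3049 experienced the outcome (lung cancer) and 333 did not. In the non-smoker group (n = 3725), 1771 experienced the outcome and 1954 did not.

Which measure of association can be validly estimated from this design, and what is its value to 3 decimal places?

10.102

From the description: a = 3049, b = 333, c = 1771, d = 1954.
This is a case-control study: participants were sampled on outcome status, so risks in the source population cannot be estimated directly — relative risk is not valid here. The odds ratio is the appropriate measure.
OR = (a·d)/(b·c) = (3049 × 1954) / (333 × 1771) = 5957746 / 589743 = 10.10228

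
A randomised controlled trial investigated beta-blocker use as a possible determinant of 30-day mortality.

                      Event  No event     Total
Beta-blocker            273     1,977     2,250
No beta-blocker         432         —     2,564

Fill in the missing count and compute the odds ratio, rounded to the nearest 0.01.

0.68

The missing cell is in the unexposed row: 2564 − 432 = 2132.
So a = 273, b = 1977, c = 432, d = 2132.
OR = (a·d)/(b·c) = (273 × 2132) / (1977 × 432) = 582036 / 854064 = 0.68149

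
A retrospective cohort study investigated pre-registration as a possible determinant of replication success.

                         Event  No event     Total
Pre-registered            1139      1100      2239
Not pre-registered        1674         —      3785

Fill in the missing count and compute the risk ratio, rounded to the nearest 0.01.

1.15

The missing cell is in the unexposed row: 3785 − 1674 = 2111.
So a = 1139, b = 1100, c = 1674, d = 2111.
RR = [a/(a+b)] / [c/(c+d)] = (1139/2239) / (1674/3785) = 0.50871/0.44227 = 1.15022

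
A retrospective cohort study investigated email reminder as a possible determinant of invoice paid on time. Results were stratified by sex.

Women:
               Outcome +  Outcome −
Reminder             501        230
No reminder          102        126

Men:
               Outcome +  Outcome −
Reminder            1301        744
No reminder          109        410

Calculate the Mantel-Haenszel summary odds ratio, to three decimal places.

OR_MH = Σ(aᵢdᵢ/nᵢ) / Σ(bᵢcᵢ/nᵢ), where nᵢ is the stratum total.
Stratum 1 (Women): n = 959; a·d/n = 501·126/959 = 65.8248; b·c/n = 230·102/959 = 24.4630
Stratum 2 (Men): n = 2564; a·d/n = 1301·410/2564 = 208.0382; b·c/n = 744·109/2564 = 31.6287
OR_MH = (65.8248 + 208.0382) / (24.4630 + 31.6287) = 273.8630 / 56.0917 = 4.88242

4.882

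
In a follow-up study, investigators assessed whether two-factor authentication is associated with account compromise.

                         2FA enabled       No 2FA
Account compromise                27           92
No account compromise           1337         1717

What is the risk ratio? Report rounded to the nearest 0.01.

0.39

Reading the table with exposure as columns: a = 27 (2FA enabled, case), b = 1337 (2FA enabled, non-case), c = 92 (No 2FA, case), d = 1717.
Risk in exposed = 27/1364 = 0.01979; risk in unexposed = 92/1809 = 0.05086.
RR = 0.01979 / 0.05086 = 0.38922
The risk is 61% lower among the exposed than among the unexposed.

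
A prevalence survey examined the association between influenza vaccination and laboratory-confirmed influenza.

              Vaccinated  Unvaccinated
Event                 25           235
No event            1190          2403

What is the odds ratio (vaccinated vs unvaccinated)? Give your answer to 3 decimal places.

0.215

Reading the table with exposure as columns: a = 25 (Vaccinated, case), b = 1190 (Vaccinated, non-case), c = 235 (Unvaccinated, case), d = 2403.
OR = (a·d)/(b·c) = (25 × 2403) / (1190 × 235) = 60075 / 279650 = 0.21482
Exposure is associated with lower odds of laboratory-confirmed influenza (OR = 0.21 < 1).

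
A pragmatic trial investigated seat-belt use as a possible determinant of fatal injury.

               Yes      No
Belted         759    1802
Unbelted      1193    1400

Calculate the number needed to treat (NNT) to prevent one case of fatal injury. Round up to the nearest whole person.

7

Risk in treated group = 759/2561 = 0.29637; risk in control = 1193/2593 = 0.46008.
Absolute risk reduction = 0.46008 − 0.29637 = 0.16372
NNT = 1 / ARR = 1 / 0.16372 = 6.108 → round up → 7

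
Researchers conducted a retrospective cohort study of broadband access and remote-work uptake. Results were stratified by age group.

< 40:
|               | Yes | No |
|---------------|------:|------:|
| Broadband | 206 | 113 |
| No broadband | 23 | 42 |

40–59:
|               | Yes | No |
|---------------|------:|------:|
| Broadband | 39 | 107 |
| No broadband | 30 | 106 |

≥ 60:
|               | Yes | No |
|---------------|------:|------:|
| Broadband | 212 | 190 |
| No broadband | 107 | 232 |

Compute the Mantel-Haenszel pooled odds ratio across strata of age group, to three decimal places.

OR_MH = Σ(aᵢdᵢ/nᵢ) / Σ(bᵢcᵢ/nᵢ), where nᵢ is the stratum total.
Stratum 1 (< 40): n = 384; a·d/n = 206·42/384 = 22.5312; b·c/n = 113·23/384 = 6.7682
Stratum 2 (40–59): n = 282; a·d/n = 39·106/282 = 14.6596; b·c/n = 107·30/282 = 11.3830
Stratum 3 (≥ 60): n = 741; a·d/n = 212·232/741 = 66.3752; b·c/n = 190·107/741 = 27.4359
OR_MH = (22.5312 + 14.6596 + 66.3752) / (6.7682 + 11.3830 + 27.4359) = 103.5660 / 45.5871 = 2.27183

2.272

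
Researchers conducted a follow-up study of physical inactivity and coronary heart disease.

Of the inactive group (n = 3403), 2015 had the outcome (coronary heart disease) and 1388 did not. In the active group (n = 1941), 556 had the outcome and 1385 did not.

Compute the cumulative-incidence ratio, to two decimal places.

From the description: a = 2015, b = 1388, c = 556, d = 1385.
Risk in exposed = 2015/3403 = 0.59212; risk in unexposed = 556/1941 = 0.28645.
RR = 0.59212 / 0.28645 = 2.06711
The risk among the exposed is 2.07 times that among the unexposed.

2.07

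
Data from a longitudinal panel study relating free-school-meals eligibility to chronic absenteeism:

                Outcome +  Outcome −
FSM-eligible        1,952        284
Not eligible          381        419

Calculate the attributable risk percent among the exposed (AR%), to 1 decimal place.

Cells: a = 1952, b = 284, c = 381, d = 419.
Risk in exposed = 1952/2236 = 0.87299; risk in unexposed = 381/800 = 0.47625.
RR = 0.87299/0.47625 = 1.83304
AR% = (RR − 1)/RR × 100 = (1.83304 − 1)/1.83304 × 100 = 45.4460%

45.4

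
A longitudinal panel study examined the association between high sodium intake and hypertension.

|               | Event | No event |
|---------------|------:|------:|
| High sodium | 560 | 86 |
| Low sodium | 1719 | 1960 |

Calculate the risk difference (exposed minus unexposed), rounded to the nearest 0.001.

Cells: a = 560, b = 86, c = 1719, d = 1960.
Risk in exposed = 560/646 = 0.866873; risk in unexposed = 1719/3679 = 0.467247.
Risk difference = 0.866873 − 0.467247 = 0.399627

0.400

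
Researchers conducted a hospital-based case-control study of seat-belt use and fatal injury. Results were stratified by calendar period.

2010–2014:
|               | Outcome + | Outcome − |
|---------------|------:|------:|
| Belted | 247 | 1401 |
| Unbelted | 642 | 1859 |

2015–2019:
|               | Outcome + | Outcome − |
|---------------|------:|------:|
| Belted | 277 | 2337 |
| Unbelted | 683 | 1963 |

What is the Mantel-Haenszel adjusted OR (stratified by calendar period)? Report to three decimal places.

0.411

OR_MH = Σ(aᵢdᵢ/nᵢ) / Σ(bᵢcᵢ/nᵢ), where nᵢ is the stratum total.
Stratum 1 (2010–2014): n = 4149; a·d/n = 247·1859/4149 = 110.6708; b·c/n = 1401·642/4149 = 216.7852
Stratum 2 (2015–2019): n = 5260; a·d/n = 277·1963/5260 = 103.3747; b·c/n = 2337·683/5260 = 303.4546
OR_MH = (110.6708 + 103.3747) / (216.7852 + 303.4546) = 214.0455 / 520.2398 = 0.41144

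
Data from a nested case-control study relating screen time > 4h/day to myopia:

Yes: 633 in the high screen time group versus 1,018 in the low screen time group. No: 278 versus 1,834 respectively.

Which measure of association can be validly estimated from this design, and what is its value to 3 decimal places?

From the description: a = 633, b = 278, c = 1018, d = 1834.
This is a nested case-control study: participants were sampled on outcome status, so risks in the source population cannot be estimated directly — relative risk is not valid here. The odds ratio is the appropriate measure.
OR = (a·d)/(b·c) = (633 × 1834) / (278 × 1018) = 1160922 / 283004 = 4.10214

4.102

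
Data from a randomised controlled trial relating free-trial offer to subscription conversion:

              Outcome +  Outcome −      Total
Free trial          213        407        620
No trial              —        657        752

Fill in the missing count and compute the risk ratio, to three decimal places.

2.719

The missing cell is in the unexposed row: 752 − 657 = 95.
So a = 213, b = 407, c = 95, d = 657.
RR = [a/(a+b)] / [c/(c+d)] = (213/620) / (95/752) = 0.34355/0.12633 = 2.71946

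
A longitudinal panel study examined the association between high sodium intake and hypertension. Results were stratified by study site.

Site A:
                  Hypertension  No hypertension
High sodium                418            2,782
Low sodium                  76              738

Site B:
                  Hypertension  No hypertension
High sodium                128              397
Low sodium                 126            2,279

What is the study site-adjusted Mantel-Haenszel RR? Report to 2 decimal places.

RR_MH = Σ(aᵢ·n₀ᵢ/nᵢ) / Σ(cᵢ·n₁ᵢ/nᵢ), with n₁ᵢ = aᵢ+bᵢ (exposed), n₀ᵢ = cᵢ+dᵢ (unexposed), nᵢ = n₁ᵢ+n₀ᵢ.
Stratum 1 (Site A): n₁ = 3200, n₀ = 814, n = 4014; a·n₀/n = 418·814/4014 = 84.7663; c·n₁/n = 76·3200/4014 = 60.5879
Stratum 2 (Site B): n₁ = 525, n₀ = 2405, n = 2930; a·n₀/n = 128·2405/2930 = 105.0648; c·n₁/n = 126·525/2930 = 22.5768
RR_MH = (84.7663 + 105.0648) / (60.5879 + 22.5768) = 189.8312 / 83.1647 = 2.28259

2.28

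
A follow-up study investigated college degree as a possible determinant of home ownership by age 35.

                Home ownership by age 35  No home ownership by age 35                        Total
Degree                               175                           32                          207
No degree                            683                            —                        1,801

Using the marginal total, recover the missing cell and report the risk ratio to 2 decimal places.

The missing cell is in the unexposed row: 1801 − 683 = 1118.
So a = 175, b = 32, c = 683, d = 1118.
RR = [a/(a+b)] / [c/(c+d)] = (175/207) / (683/1801) = 0.84541/0.37923 = 2.22926

2.23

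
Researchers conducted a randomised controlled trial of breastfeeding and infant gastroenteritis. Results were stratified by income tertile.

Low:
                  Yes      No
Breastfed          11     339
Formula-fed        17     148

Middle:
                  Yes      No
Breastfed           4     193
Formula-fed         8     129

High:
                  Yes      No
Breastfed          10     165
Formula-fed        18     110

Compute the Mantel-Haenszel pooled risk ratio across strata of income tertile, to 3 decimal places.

0.352

RR_MH = Σ(aᵢ·n₀ᵢ/nᵢ) / Σ(cᵢ·n₁ᵢ/nᵢ), with n₁ᵢ = aᵢ+bᵢ (exposed), n₀ᵢ = cᵢ+dᵢ (unexposed), nᵢ = n₁ᵢ+n₀ᵢ.
Stratum 1 (Low): n₁ = 350, n₀ = 165, n = 515; a·n₀/n = 11·165/515 = 3.5243; c·n₁/n = 17·350/515 = 11.5534
Stratum 2 (Middle): n₁ = 197, n₀ = 137, n = 334; a·n₀/n = 4·137/334 = 1.6407; c·n₁/n = 8·197/334 = 4.7186
Stratum 3 (High): n₁ = 175, n₀ = 128, n = 303; a·n₀/n = 10·128/303 = 4.2244; c·n₁/n = 18·175/303 = 10.3960
RR_MH = (3.5243 + 1.6407 + 4.2244) / (11.5534 + 4.7186 + 10.3960) = 9.3894 / 26.6680 = 0.35209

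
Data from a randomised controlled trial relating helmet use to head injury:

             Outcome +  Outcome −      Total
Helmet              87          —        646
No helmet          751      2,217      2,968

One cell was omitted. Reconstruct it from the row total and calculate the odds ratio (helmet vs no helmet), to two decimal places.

The missing cell is in the exposed row: 646 − 87 = 559.
So a = 87, b = 559, c = 751, d = 2217.
OR = (a·d)/(b·c) = (87 × 2217) / (559 × 751) = 192879 / 419809 = 0.45944

0.46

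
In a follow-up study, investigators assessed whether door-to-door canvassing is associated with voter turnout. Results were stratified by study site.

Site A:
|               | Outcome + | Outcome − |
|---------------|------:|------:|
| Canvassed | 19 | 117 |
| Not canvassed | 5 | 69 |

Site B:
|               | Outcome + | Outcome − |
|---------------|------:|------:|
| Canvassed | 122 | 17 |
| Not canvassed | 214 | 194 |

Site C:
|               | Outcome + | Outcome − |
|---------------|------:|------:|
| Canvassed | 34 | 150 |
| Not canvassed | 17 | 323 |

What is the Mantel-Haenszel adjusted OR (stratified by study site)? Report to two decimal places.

4.93

OR_MH = Σ(aᵢdᵢ/nᵢ) / Σ(bᵢcᵢ/nᵢ), where nᵢ is the stratum total.
Stratum 1 (Site A): n = 210; a·d/n = 19·69/210 = 6.2429; b·c/n = 117·5/210 = 2.7857
Stratum 2 (Site B): n = 547; a·d/n = 122·194/547 = 43.2687; b·c/n = 17·214/547 = 6.6508
Stratum 3 (Site C): n = 524; a·d/n = 34·323/524 = 20.9580; b·c/n = 150·17/524 = 4.8664
OR_MH = (6.2429 + 43.2687 + 20.9580) / (2.7857 + 6.6508 + 4.8664) = 70.4696 / 14.3029 = 4.92693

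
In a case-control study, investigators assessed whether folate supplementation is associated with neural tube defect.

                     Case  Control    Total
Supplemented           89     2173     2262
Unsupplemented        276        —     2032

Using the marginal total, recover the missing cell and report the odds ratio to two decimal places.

0.26

The missing cell is in the unexposed row: 2032 − 276 = 1756.
So a = 89, b = 2173, c = 276, d = 1756.
OR = (a·d)/(b·c) = (89 × 1756) / (2173 × 276) = 156284 / 599748 = 0.26058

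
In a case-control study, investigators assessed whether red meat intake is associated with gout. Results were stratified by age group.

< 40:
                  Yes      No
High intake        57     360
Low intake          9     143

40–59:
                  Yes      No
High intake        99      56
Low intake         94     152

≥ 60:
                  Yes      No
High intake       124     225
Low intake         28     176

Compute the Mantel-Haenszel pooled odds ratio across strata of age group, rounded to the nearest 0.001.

OR_MH = Σ(aᵢdᵢ/nᵢ) / Σ(bᵢcᵢ/nᵢ), where nᵢ is the stratum total.
Stratum 1 (< 40): n = 569; a·d/n = 57·143/569 = 14.3251; b·c/n = 360·9/569 = 5.6942
Stratum 2 (40–59): n = 401; a·d/n = 99·152/401 = 37.5262; b·c/n = 56·94/401 = 13.1272
Stratum 3 (≥ 60): n = 553; a·d/n = 124·176/553 = 39.4647; b·c/n = 225·28/553 = 11.3924
OR_MH = (14.3251 + 37.5262 + 39.4647) / (5.6942 + 13.1272 + 11.3924) = 91.3161 / 30.2138 = 3.02233

3.022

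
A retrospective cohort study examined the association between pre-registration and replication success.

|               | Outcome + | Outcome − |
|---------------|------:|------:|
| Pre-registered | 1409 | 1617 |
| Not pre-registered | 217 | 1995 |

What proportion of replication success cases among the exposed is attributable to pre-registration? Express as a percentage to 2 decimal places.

Cells: a = 1409, b = 1617, c = 217, d = 1995.
Risk in exposed = 1409/3026 = 0.46563; risk in unexposed = 217/2212 = 0.09810.
RR = 0.46563/0.09810 = 4.74643
AR% = (RR − 1)/RR × 100 = (4.74643 − 1)/4.74643 × 100 = 78.9316%

78.93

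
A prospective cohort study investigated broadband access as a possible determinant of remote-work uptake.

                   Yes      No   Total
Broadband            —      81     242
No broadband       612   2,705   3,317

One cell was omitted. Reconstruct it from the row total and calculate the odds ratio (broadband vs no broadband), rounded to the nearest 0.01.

8.79

The missing cell is in the exposed row: 242 − 81 = 161.
So a = 161, b = 81, c = 612, d = 2705.
OR = (a·d)/(b·c) = (161 × 2705) / (81 × 612) = 435505 / 49572 = 8.78530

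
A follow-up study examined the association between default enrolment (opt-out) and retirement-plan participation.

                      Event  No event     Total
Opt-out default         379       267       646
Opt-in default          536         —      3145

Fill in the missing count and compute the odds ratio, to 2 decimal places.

6.91

The missing cell is in the unexposed row: 3145 − 536 = 2609.
So a = 379, b = 267, c = 536, d = 2609.
OR = (a·d)/(b·c) = (379 × 2609) / (267 × 536) = 988811 / 143112 = 6.90935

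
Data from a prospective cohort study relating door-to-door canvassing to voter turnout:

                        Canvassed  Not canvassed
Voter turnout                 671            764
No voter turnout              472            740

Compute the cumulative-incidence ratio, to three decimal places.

Reading the table with exposure as columns: a = 671 (Canvassed, case), b = 472 (Canvassed, non-case), c = 764 (Not canvassed, case), d = 740.
Risk in exposed = 671/1143 = 0.58705; risk in unexposed = 764/1504 = 0.50798.
RR = 0.58705 / 0.50798 = 1.15566
The risk among the exposed is 1.16 times that among the unexposed.

1.156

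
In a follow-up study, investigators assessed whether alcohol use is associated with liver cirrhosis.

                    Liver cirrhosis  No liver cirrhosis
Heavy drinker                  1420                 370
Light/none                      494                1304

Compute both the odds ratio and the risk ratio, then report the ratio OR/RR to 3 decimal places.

Cells: a = 1420, b = 370, c = 494, d = 1304.
OR = (1420·1304)/(370·494) = 1851680/182780 = 10.13065
Risk in exposed = 1420/1790 = 0.79330; risk in unexposed = 494/1798 = 0.27475; RR = 2.88734
OR/RR = 10.13065 / 2.88734 = 3.50864
The outcome is not rare, so the OR lies further from 1 than the RR.

3.509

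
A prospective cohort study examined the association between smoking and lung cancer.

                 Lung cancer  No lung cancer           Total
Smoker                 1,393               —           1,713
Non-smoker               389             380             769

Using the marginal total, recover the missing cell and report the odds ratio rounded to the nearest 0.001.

4.252

The missing cell is in the exposed row: 1713 − 1393 = 320.
So a = 1393, b = 320, c = 389, d = 380.
OR = (a·d)/(b·c) = (1393 × 380) / (320 × 389) = 529340 / 124480 = 4.25241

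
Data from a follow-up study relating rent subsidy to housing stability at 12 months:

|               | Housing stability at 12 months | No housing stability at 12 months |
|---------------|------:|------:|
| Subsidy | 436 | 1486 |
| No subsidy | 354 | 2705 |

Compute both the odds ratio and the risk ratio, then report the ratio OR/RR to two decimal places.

1.14

Cells: a = 436, b = 1486, c = 354, d = 2705.
OR = (436·2705)/(1486·354) = 1179380/526044 = 2.24198
Risk in exposed = 436/1922 = 0.22685; risk in unexposed = 354/3059 = 0.11572; RR = 1.96024
OR/RR = 2.24198 / 1.96024 = 1.14373
The outcome is not rare, so the OR lies further from 1 than the RR.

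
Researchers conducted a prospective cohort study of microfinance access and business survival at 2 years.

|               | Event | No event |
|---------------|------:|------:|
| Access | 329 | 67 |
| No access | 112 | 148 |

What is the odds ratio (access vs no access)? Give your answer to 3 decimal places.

Cells: a = 329, b = 67, c = 112, d = 148.
OR = (a·d)/(b·c) = (329 × 148) / (67 × 112) = 48692 / 7504 = 6.48881
The odds of business survival at 2 years are about 6.49 times as high in the access group.

6.489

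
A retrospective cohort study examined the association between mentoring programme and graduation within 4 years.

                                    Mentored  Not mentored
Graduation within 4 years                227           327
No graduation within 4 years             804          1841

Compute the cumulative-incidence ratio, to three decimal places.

Reading the table with exposure as columns: a = 227 (Mentored, case), b = 804 (Mentored, non-case), c = 327 (Not mentored, case), d = 1841.
Risk in exposed = 227/1031 = 0.22017; risk in unexposed = 327/2168 = 0.15083.
RR = 0.22017 / 0.15083 = 1.45975
The risk among the exposed is 1.46 times that among the unexposed.

1.460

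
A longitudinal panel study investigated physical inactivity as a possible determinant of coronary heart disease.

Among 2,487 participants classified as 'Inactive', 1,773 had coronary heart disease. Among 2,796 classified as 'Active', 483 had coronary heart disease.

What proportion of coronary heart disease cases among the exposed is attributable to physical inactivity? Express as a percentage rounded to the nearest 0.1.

75.8

From the description: a = 1773, b = 714, c = 483, d = 2313.
Risk in exposed = 1773/2487 = 0.71291; risk in unexposed = 483/2796 = 0.17275.
RR = 0.71291/0.17275 = 4.12689
AR% = (RR − 1)/RR × 100 = (4.12689 − 1)/4.12689 × 100 = 75.7687%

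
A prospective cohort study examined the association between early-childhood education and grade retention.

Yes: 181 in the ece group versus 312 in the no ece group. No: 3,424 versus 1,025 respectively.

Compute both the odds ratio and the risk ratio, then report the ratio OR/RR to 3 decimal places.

0.807

From the description: a = 181, b = 3424, c = 312, d = 1025.
OR = (181·1025)/(3424·312) = 185525/1068288 = 0.17367
Risk in exposed = 181/3605 = 0.05021; risk in unexposed = 312/1337 = 0.23336; RR = 0.21515
OR/RR = 0.17367 / 0.21515 = 0.80717
The outcome is not rare, so the OR lies further from 1 than the RR.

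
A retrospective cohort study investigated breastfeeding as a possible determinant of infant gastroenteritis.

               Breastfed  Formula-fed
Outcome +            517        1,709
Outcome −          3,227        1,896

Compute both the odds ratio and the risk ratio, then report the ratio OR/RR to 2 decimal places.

0.61

Reading the table with exposure as columns: a = 517 (Breastfed, case), b = 3227 (Breastfed, non-case), c = 1709 (Formula-fed, case), d = 1896.
OR = (517·1896)/(3227·1709) = 980232/5514943 = 0.17774
Risk in exposed = 517/3744 = 0.13809; risk in unexposed = 1709/3605 = 0.47406; RR = 0.29128
OR/RR = 0.17774 / 0.29128 = 0.61020
The outcome is not rare, so the OR lies further from 1 than the RR.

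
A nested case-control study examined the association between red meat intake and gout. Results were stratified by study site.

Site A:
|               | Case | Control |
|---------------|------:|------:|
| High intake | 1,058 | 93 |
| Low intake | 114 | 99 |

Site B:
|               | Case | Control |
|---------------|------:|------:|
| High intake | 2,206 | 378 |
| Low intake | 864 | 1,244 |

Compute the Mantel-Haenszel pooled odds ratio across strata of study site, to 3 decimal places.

OR_MH = Σ(aᵢdᵢ/nᵢ) / Σ(bᵢcᵢ/nᵢ), where nᵢ is the stratum total.
Stratum 1 (Site A): n = 1364; a·d/n = 1058·99/1364 = 76.7903; b·c/n = 93·114/1364 = 7.7727
Stratum 2 (Site B): n = 4692; a·d/n = 2206·1244/4692 = 584.8815; b·c/n = 378·864/4692 = 69.6061
OR_MH = (76.7903 + 584.8815) / (7.7727 + 69.6061) = 661.6718 / 77.3789 = 8.55107

8.551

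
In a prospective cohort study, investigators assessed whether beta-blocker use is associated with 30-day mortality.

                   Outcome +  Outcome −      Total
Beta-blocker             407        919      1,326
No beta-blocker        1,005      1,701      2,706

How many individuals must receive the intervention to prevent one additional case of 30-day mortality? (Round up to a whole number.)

16

Risk in treated group = 407/1326 = 0.30694; risk in control = 1005/2706 = 0.37140.
Absolute risk reduction = 0.37140 − 0.30694 = 0.06446
NNT = 1 / ARR = 1 / 0.06446 = 15.514 → round up → 16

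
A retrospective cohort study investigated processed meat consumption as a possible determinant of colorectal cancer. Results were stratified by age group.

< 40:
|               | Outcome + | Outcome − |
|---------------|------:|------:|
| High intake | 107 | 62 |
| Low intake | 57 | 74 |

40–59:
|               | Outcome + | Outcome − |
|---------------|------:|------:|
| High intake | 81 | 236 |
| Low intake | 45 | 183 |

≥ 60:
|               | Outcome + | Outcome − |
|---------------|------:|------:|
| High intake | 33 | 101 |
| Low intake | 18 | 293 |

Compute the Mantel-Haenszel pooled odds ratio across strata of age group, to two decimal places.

2.13

OR_MH = Σ(aᵢdᵢ/nᵢ) / Σ(bᵢcᵢ/nᵢ), where nᵢ is the stratum total.
Stratum 1 (< 40): n = 300; a·d/n = 107·74/300 = 26.3933; b·c/n = 62·57/300 = 11.7800
Stratum 2 (40–59): n = 545; a·d/n = 81·183/545 = 27.1982; b·c/n = 236·45/545 = 19.4862
Stratum 3 (≥ 60): n = 445; a·d/n = 33·293/445 = 21.7281; b·c/n = 101·18/445 = 4.0854
OR_MH = (26.3933 + 27.1982 + 21.7281) / (11.7800 + 19.4862 + 4.0854) = 75.3196 / 35.3516 = 2.13058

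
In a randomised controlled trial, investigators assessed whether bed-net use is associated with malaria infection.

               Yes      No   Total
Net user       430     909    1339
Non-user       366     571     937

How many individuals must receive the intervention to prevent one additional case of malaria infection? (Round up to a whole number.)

15

Risk in treated group = 430/1339 = 0.32114; risk in control = 366/937 = 0.39061.
Absolute risk reduction = 0.39061 − 0.32114 = 0.06947
NNT = 1 / ARR = 1 / 0.06947 = 14.394 → round up → 15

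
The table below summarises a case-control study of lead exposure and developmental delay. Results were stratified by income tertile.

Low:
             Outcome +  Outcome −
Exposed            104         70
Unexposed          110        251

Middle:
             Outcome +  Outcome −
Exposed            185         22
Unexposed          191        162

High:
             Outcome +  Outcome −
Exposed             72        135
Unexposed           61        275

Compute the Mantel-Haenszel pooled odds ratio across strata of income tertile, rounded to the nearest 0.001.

3.744

OR_MH = Σ(aᵢdᵢ/nᵢ) / Σ(bᵢcᵢ/nᵢ), where nᵢ is the stratum total.
Stratum 1 (Low): n = 535; a·d/n = 104·251/535 = 48.7925; b·c/n = 70·110/535 = 14.3925
Stratum 2 (Middle): n = 560; a·d/n = 185·162/560 = 53.5179; b·c/n = 22·191/560 = 7.5036
Stratum 3 (High): n = 543; a·d/n = 72·275/543 = 36.4641; b·c/n = 135·61/543 = 15.1657
OR_MH = (48.7925 + 53.5179 + 36.4641) / (14.3925 + 7.5036 + 15.1657) = 138.7745 / 37.0618 = 3.74440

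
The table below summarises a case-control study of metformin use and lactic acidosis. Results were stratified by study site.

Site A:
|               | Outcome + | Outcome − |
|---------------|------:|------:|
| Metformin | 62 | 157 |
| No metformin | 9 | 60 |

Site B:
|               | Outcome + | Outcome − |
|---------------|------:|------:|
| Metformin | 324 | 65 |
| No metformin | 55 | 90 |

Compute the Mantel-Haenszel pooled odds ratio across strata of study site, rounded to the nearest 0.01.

OR_MH = Σ(aᵢdᵢ/nᵢ) / Σ(bᵢcᵢ/nᵢ), where nᵢ is the stratum total.
Stratum 1 (Site A): n = 288; a·d/n = 62·60/288 = 12.9167; b·c/n = 157·9/288 = 4.9062
Stratum 2 (Site B): n = 534; a·d/n = 324·90/534 = 54.6067; b·c/n = 65·55/534 = 6.6948
OR_MH = (12.9167 + 54.6067) / (4.9062 + 6.6948) = 67.5234 / 11.6010 = 5.82048

5.82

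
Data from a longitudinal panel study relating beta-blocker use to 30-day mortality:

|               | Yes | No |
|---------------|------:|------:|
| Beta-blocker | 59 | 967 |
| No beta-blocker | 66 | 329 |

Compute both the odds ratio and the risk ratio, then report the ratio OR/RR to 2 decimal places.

Cells: a = 59, b = 967, c = 66, d = 329.
OR = (59·329)/(967·66) = 19411/63822 = 0.30414
Risk in exposed = 59/1026 = 0.05750; risk in unexposed = 66/395 = 0.16709; RR = 0.34416
OR/RR = 0.30414 / 0.34416 = 0.88373
The outcome is not rare, so the OR lies further from 1 than the RR.

0.88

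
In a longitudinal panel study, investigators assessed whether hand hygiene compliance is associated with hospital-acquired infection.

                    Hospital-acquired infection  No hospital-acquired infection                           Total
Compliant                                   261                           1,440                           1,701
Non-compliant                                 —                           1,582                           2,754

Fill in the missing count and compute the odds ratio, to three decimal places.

0.245

The missing cell is in the unexposed row: 2754 − 1582 = 1172.
So a = 261, b = 1440, c = 1172, d = 1582.
OR = (a·d)/(b·c) = (261 × 1582) / (1440 × 1172) = 412902 / 1687680 = 0.24466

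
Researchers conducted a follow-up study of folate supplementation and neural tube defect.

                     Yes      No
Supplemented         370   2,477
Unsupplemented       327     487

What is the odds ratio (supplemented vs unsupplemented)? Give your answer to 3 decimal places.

Cells: a = 370, b = 2477, c = 327, d = 487.
OR = (a·d)/(b·c) = (370 × 487) / (2477 × 327) = 180190 / 809979 = 0.22246
Exposure is associated with lower odds of neural tube defect (OR = 0.22 < 1).

0.222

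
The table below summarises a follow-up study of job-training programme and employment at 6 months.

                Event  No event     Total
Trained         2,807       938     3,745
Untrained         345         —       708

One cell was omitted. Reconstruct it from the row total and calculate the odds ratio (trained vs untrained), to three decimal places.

3.149

The missing cell is in the unexposed row: 708 − 345 = 363.
So a = 2807, b = 938, c = 345, d = 363.
OR = (a·d)/(b·c) = (2807 × 363) / (938 × 345) = 1018941 / 323610 = 3.14867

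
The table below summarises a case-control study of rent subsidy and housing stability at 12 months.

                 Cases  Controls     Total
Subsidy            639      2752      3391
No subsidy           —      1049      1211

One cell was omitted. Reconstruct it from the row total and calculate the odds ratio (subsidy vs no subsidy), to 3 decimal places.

1.504

The missing cell is in the unexposed row: 1211 − 1049 = 162.
So a = 639, b = 2752, c = 162, d = 1049.
OR = (a·d)/(b·c) = (639 × 1049) / (2752 × 162) = 670311 / 445824 = 1.50353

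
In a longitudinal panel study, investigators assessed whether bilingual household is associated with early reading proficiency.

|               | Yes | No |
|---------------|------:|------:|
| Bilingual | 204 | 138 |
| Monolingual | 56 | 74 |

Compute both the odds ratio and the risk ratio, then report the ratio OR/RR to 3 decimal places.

Cells: a = 204, b = 138, c = 56, d = 74.
OR = (204·74)/(138·56) = 15096/7728 = 1.95342
Risk in exposed = 204/342 = 0.59649; risk in unexposed = 56/130 = 0.43077; RR = 1.38471
OR/RR = 1.95342 / 1.38471 = 1.41070
The outcome is not rare, so the OR lies further from 1 than the RR.

1.411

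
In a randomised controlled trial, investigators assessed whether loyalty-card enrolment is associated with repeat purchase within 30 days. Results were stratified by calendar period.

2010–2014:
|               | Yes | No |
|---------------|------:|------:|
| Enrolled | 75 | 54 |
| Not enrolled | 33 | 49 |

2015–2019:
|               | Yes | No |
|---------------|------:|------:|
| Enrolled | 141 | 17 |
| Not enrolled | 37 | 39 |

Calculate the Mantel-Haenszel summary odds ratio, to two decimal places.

OR_MH = Σ(aᵢdᵢ/nᵢ) / Σ(bᵢcᵢ/nᵢ), where nᵢ is the stratum total.
Stratum 1 (2010–2014): n = 211; a·d/n = 75·49/211 = 17.4171; b·c/n = 54·33/211 = 8.4455
Stratum 2 (2015–2019): n = 234; a·d/n = 141·39/234 = 23.5000; b·c/n = 17·37/234 = 2.6880
OR_MH = (17.4171 + 23.5000) / (8.4455 + 2.6880) = 40.9171 / 11.1335 = 3.67512

3.68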